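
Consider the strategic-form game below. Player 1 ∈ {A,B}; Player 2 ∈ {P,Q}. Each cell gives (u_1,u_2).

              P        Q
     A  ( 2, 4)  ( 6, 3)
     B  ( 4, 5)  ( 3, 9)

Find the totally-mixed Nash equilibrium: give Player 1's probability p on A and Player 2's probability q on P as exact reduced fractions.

(p,q) = (4/5, 3/5)

P1 indiff ⇒ q·2+(1-q)·6 = q·4+(1-q)·3 ⇒ q(-2) = (1-q)(-3) ⇒ q = 3/5
P2 indiff ⇒ p·4+(1-p)·5 = p·3+(1-p)·9 ⇒ p(1) = (1-p)(4) ⇒ p = 4/5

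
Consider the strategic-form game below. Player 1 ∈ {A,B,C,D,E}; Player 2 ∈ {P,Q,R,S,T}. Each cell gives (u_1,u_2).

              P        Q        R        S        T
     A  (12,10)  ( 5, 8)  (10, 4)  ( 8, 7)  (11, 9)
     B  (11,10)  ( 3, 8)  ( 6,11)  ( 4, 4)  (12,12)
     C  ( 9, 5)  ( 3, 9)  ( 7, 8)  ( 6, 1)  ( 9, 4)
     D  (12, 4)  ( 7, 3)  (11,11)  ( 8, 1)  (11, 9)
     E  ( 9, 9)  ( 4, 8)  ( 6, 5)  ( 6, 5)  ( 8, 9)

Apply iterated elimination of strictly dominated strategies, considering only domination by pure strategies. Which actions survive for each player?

P1 drop C (A beats it: P:12>9 Q:5>3 R:10>7 S:8>6 T:11>9)
P1 drop E (A beats it: P:12>9 Q:5>4 R:10>6 S:8>6 T:11>8)
P2 drop Q (P beats it: A:10>8 B:10>8 D:4>3)
P2 drop S (P beats it: A:10>7 B:10>4 D:4>1)
P1→{A,B,D} P2→{P,R,T}

Survivors P1:{A,B,D} P2:{P,R,T}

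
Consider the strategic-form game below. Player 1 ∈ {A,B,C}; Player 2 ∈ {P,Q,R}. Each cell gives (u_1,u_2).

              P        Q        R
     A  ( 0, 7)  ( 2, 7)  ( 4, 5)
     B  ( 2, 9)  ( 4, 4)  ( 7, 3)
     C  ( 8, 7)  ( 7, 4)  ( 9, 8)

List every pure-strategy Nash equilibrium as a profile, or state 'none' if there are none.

NE set: (C,R)

(A,P): not NE [P1→C gives 8>0]
(A,Q): not NE [P1→C gives 7>2]
(A,R): not NE [P1→C gives 9>4; P2→Q gives 7>5]
(B,P): not NE [P1→C gives 8>2]
(B,Q): not NE [P1→C gives 7>4; P2→P gives 9>4]
(B,R): not NE [P1→C gives 9>7; P2→P gives 9>3]
(C,P): not NE [P2→R gives 8>7]
(C,Q): not NE [P2→R gives 8>4]
(C,R): NE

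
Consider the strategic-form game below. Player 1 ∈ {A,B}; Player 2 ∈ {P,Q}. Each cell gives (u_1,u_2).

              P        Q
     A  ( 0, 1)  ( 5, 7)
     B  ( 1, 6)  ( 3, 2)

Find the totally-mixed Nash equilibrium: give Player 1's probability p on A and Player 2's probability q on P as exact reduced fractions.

P1 mixes 2/5 on A; P2 mixes 2/3 on P

P1 indiff ⇒ q·0+(1-q)·5 = q·1+(1-q)·3 ⇒ q(-1) = (1-q)(-2) ⇒ q = 2/3
P2 indiff ⇒ p·1+(1-p)·6 = p·7+(1-p)·2 ⇒ p(-6) = (1-p)(-4) ⇒ p = 2/5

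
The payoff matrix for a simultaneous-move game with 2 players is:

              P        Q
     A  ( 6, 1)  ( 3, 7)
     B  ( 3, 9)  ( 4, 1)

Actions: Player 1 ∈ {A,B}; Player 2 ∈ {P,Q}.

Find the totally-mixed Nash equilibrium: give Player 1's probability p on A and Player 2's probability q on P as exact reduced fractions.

p=4/7, q=1/4

P1 indiff ⇒ q·6+(1-q)·3 = q·3+(1-q)·4 ⇒ q(3) = (1-q)(1) ⇒ q = 1/4
P2 indiff ⇒ p·1+(1-p)·9 = p·7+(1-p)·1 ⇒ p(-6) = (1-p)(-8) ⇒ p = 4/7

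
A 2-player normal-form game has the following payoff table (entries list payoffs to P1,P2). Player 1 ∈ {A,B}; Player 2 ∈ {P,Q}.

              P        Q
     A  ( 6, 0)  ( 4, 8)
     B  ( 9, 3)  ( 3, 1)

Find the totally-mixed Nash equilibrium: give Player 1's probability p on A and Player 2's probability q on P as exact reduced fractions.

(p,q) = (1/5, 1/4)

P1 indiff ⇒ q·6+(1-q)·4 = q·9+(1-q)·3 ⇒ q(-3) = (1-q)(-1) ⇒ q = 1/4
P2 indiff ⇒ p·0+(1-p)·3 = p·8+(1-p)·1 ⇒ p(-8) = (1-p)(-2) ⇒ p = 1/5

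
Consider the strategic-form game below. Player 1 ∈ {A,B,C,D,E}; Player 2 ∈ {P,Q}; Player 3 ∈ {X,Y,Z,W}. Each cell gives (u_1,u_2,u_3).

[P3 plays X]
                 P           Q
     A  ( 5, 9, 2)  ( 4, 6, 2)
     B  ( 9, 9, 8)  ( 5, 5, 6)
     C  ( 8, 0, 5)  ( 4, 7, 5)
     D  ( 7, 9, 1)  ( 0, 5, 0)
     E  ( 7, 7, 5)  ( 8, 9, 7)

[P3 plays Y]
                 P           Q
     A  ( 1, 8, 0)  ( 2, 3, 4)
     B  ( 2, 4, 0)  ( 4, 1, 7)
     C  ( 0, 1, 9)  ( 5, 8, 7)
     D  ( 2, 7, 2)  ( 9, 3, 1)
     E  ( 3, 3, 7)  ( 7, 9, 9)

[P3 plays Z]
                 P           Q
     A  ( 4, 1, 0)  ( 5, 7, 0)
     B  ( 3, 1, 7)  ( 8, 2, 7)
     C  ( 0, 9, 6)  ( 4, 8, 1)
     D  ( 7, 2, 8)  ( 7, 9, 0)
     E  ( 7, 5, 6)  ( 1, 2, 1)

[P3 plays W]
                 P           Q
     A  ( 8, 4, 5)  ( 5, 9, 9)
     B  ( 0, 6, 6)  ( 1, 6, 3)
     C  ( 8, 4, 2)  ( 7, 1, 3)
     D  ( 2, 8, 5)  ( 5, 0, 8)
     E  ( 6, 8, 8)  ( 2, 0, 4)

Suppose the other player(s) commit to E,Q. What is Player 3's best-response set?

BR_3 = {Y}

u_3(X vs E,Q) = 7
u_3(Y vs E,Q) = 9
u_3(Z vs E,Q) = 1
u_3(W vs E,Q) = 4
max payoff 9 at {Y}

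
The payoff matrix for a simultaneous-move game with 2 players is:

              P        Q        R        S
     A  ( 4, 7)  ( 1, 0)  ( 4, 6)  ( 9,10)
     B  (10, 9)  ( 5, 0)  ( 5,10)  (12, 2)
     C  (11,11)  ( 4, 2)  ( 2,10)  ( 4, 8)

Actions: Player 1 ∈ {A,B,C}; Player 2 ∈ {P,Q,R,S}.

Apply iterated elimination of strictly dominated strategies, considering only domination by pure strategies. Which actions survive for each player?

IESDS → P1:{B,C} P2:{P,R}

P1 drop A (B beats it: P:10>4 Q:5>1 R:5>4 S:12>9)
P2 drop Q (P beats it: B:9>0 C:11>2)
P2 drop S (P beats it: B:9>2 C:11>8)
P1→{B,C} P2→{P,R}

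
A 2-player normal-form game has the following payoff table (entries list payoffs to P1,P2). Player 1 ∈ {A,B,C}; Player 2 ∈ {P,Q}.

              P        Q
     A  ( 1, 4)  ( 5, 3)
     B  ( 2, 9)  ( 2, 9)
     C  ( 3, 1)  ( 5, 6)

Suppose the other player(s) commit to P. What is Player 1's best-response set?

u_1(A vs P) = 1
u_1(B vs P) = 2
u_1(C vs P) = 3
max payoff 3 at {C}

argmax u_1 = {C}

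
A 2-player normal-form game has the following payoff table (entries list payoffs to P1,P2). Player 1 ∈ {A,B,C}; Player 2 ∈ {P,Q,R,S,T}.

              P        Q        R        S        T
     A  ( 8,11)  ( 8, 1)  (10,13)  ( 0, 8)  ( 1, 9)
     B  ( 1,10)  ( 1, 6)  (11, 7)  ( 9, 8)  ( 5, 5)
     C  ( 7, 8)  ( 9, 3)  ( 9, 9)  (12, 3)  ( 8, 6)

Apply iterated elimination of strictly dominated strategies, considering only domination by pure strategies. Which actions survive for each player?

P2 drop Q (P beats it: A:11>1 B:10>6 C:8>3)
P2 drop S (P beats it: A:11>8 B:10>8 C:8>3)
P2 drop T (P beats it: A:11>9 B:10>5 C:8>6)
P1 drop C (A beats it: P:8>7 R:10>9)
P1→{A,B} P2→{P,R}

Remaining: P1:{A,B} P2:{P,R}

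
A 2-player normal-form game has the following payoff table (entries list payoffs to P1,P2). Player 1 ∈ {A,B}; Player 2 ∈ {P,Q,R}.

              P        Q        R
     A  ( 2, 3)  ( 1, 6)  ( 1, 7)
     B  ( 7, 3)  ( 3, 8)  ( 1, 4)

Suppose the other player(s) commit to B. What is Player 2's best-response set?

BR_2 = {Q}

u_2(P vs B) = 3
u_2(Q vs B) = 8
u_2(R vs B) = 4
max payoff 8 at {Q}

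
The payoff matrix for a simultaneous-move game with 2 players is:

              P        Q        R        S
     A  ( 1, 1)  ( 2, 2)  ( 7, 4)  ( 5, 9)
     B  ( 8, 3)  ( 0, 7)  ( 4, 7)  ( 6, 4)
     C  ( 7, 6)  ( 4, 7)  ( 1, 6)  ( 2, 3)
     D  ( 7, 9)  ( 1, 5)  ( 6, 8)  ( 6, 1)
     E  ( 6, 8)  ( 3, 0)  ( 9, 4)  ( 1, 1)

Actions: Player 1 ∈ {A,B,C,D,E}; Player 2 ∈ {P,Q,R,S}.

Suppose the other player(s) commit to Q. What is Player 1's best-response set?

P1 best: {C}

u_1(A vs Q) = 2
u_1(B vs Q) = 0
u_1(C vs Q) = 4
u_1(D vs Q) = 1
u_1(E vs Q) = 3
max payoff 4 at {C}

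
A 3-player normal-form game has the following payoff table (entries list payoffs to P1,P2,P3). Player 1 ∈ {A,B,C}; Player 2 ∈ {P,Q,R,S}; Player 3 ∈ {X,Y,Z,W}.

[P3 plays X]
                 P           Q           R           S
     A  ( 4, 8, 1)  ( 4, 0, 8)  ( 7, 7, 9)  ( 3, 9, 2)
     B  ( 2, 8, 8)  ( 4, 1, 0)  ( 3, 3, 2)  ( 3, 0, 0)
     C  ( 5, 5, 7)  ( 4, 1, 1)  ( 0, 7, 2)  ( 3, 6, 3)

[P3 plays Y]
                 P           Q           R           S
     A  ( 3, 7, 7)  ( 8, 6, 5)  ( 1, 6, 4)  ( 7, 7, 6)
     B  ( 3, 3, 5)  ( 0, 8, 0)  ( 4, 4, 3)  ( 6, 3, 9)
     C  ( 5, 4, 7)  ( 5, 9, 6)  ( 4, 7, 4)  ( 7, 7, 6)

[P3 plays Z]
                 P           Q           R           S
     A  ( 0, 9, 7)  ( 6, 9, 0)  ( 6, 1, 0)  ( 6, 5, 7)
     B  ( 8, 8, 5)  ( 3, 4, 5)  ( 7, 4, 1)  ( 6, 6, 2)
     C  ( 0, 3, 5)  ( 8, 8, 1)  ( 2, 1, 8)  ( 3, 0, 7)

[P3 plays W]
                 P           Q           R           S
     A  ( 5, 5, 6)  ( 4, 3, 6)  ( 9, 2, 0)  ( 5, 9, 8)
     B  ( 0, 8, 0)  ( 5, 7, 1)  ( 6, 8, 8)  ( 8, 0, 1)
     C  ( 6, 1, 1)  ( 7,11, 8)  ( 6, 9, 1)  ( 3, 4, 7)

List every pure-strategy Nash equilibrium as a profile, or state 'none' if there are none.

(A,P,X): not NE [P1→C gives 5>4; P2→S gives 9>8; P3→Z gives 7>1]
(A,P,Y): not NE [P1→C gives 5>3]
(A,P,Z): not NE [P1→B gives 8>0]
(A,P,W): not NE [P1→C gives 6>5; P2→S gives 9>5; P3→Z gives 7>6]
(A,Q,X): not NE [P2→S gives 9>0]
(A,Q,Y): not NE [P2→S gives 7>6; P3→X gives 8>5]
(A,Q,Z): not NE [P1→C gives 8>6; P3→X gives 8>0]
(A,Q,W): not NE [P1→C gives 7>4; P2→S gives 9>3; P3→X gives 8>6]
(A,R,X): not NE [P2→S gives 9>7]
(A,R,Y): not NE [P1→C gives 4>1; P2→S gives 7>6; P3→X gives 9>4]
(A,R,Z): not NE [P1→B gives 7>6; P2→Q gives 9>1; P3→X gives 9>0]
(A,R,W): not NE [P2→S gives 9>2; P3→X gives 9>0]
(A,S,X): not NE [P3→W gives 8>2]
(A,S,Y): not NE [P3→W gives 8>6]
(A,S,Z): not NE [P2→Q gives 9>5; P3→W gives 8>7]
(A,S,W): not NE [P1→B gives 8>5]
(B,P,X): not NE [P1→C gives 5>2]
(B,P,Y): not NE [P1→C gives 5>3; P2→Q gives 8>3; P3→X gives 8>5]
(B,P,Z): not NE [P3→X gives 8>5]
(B,P,W): not NE [P1→C gives 6>0; P3→X gives 8>0]
(B,Q,X): not NE [P2→P gives 8>1; P3→Z gives 5>0]
(B,Q,Y): not NE [P1→A gives 8>0; P3→Z gives 5>0]
(B,Q,Z): not NE [P1→C gives 8>3; P2→P gives 8>4]
(B,Q,W): not NE [P1→C gives 7>5; P2→R gives 8>7; P3→Z gives 5>1]
(B,R,X): not NE [P1→A gives 7>3; P2→P gives 8>3; P3→W gives 8>2]
(B,R,Y): not NE [P2→Q gives 8>4; P3→W gives 8>3]
(B,R,Z): not NE [P2→P gives 8>4; P3→W gives 8>1]
(B,R,W): not NE [P1→A gives 9>6]
(B,S,X): not NE [P2→P gives 8>0; P3→Y gives 9>0]
(B,S,Y): not NE [P1→C gives 7>6; P2→Q gives 8>3]
(B,S,Z): not NE [P2→P gives 8>6; P3→Y gives 9>2]
(B,S,W): not NE [P2→R gives 8>0; P3→Y gives 9>1]
(C,P,X): not NE [P2→R gives 7>5]
(C,P,Y): not NE [P2→Q gives 9>4]
(C,P,Z): not NE [P1→B gives 8>0; P2→Q gives 8>3; P3→Y gives 7>5]
(C,P,W): not NE [P2→Q gives 11>1; P3→Y gives 7>1]
(C,Q,X): not NE [P2→R gives 7>1; P3→W gives 8>1]
(C,Q,Y): not NE [P1→A gives 8>5; P3→W gives 8>6]
(C,Q,Z): not NE [P3→W gives 8>1]
(C,Q,W): NE
(C,R,X): not NE [P1→A gives 7>0; P3→Z gives 8>2]
(C,R,Y): not NE [P2→Q gives 9>7; P3→Z gives 8>4]
(C,R,Z): not NE [P1→B gives 7>2; P2→Q gives 8>1]
(C,R,W): not NE [P1→A gives 9>6; P2→Q gives 11>9; P3→Z gives 8>1]
(C,S,X): not NE [P2→R gives 7>6; P3→W gives 7>3]
(C,S,Y): not NE [P2→Q gives 9>7; P3→W gives 7>6]
(C,S,Z): not NE [P1→B gives 6>3; P2→Q gives 8>0]
(C,S,W): not NE [P1→B gives 8>3; P2→Q gives 11>4]

NE set: (C,Q,W)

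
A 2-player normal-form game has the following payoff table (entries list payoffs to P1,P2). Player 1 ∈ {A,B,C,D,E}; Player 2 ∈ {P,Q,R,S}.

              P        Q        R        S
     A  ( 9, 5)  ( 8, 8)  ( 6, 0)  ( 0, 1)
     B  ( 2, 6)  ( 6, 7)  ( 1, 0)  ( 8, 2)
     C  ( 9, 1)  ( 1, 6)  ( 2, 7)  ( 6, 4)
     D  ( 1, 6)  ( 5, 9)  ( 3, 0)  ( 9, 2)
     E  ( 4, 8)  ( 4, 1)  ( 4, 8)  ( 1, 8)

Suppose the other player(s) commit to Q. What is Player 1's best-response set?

argmax u_1 = {A}

u_1(A vs Q) = 8
u_1(B vs Q) = 6
u_1(C vs Q) = 1
u_1(D vs Q) = 5
u_1(E vs Q) = 4
max payoff 8 at {A}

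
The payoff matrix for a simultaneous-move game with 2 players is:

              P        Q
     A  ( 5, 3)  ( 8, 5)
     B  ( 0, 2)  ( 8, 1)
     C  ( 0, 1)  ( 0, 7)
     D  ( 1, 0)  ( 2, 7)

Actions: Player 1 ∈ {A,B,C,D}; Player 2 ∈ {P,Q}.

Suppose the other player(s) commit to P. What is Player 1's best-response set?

u_1(A vs P) = 5
u_1(B vs P) = 0
u_1(C vs P) = 0
u_1(D vs P) = 1
max payoff 5 at {A}

BR_1 = {A}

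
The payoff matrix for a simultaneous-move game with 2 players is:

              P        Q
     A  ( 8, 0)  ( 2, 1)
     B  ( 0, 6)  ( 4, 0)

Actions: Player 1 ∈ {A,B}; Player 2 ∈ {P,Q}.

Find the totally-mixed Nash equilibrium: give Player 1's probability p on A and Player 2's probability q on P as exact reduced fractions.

P1 mixes 6/7 on A; P2 mixes 1/5 on P

P1 indiff ⇒ q·8+(1-q)·2 = q·0+(1-q)·4 ⇒ q(8) = (1-q)(2) ⇒ q = 1/5
P2 indiff ⇒ p·0+(1-p)·6 = p·1+(1-p)·0 ⇒ p(-1) = (1-p)(-6) ⇒ p = 6/7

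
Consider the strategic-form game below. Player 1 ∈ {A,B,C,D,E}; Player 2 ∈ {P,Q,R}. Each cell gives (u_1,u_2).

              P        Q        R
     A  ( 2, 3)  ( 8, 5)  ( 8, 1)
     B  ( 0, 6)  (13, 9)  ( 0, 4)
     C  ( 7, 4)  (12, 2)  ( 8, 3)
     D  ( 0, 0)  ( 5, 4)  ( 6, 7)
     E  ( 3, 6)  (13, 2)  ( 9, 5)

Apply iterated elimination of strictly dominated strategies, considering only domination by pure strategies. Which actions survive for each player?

Remaining: P1:{B,C,E} P2:{P,Q}

P1 drop A (E beats it: P:3>2 Q:13>8 R:9>8)
P1 drop D (C beats it: P:7>0 Q:12>5 R:8>6)
P2 drop R (P beats it: B:6>4 C:4>3 E:6>5)
P1→{B,C,E} P2→{P,Q}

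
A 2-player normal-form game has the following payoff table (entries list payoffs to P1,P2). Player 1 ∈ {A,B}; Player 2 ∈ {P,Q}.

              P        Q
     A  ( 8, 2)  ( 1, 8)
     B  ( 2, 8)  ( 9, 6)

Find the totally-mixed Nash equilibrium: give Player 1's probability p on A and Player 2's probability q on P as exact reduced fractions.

(p,q) = (1/4, 4/7)

P1 indiff ⇒ q·8+(1-q)·1 = q·2+(1-q)·9 ⇒ q(6) = (1-q)(8) ⇒ q = 4/7
P2 indiff ⇒ p·2+(1-p)·8 = p·8+(1-p)·6 ⇒ p(-6) = (1-p)(-2) ⇒ p = 1/4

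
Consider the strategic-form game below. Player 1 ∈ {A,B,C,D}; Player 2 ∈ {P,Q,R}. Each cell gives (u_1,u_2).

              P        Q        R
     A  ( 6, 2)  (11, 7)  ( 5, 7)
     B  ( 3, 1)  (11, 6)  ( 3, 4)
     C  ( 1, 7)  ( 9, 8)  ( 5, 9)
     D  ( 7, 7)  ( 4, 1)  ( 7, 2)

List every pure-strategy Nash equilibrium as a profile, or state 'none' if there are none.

(A,P): not NE [P1→D gives 7>6; P2→R gives 7>2]
(A,Q): NE
(A,R): not NE [P1→D gives 7>5]
(B,P): not NE [P1→D gives 7>3; P2→Q gives 6>1]
(B,Q): NE
(B,R): not NE [P1→D gives 7>3; P2→Q gives 6>4]
(C,P): not NE [P1→D gives 7>1; P2→R gives 9>7]
(C,Q): not NE [P1→B gives 11>9; P2→R gives 9>8]
(C,R): not NE [P1→D gives 7>5]
(D,P): NE
(D,Q): not NE [P1→B gives 11>4; P2→P gives 7>1]
(D,R): not NE [P2→P gives 7>2]

Nash profiles: (A,Q), (B,Q), (D,P)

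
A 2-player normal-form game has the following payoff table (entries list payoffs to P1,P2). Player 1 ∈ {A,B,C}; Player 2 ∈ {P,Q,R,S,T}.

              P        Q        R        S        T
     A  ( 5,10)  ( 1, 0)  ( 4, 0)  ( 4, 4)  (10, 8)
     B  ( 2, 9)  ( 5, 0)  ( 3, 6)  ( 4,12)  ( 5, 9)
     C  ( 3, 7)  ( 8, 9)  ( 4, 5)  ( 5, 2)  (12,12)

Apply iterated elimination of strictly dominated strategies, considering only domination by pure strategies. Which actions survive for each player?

P1 drop B (C beats it: P:3>2 Q:8>5 R:4>3 S:5>4 T:12>5)
P2 drop Q (T beats it: A:8>0 C:12>9)
P2 drop R (P beats it: A:10>0 C:7>5)
P2 drop S (P beats it: A:10>4 C:7>2)
P1→{A,C} P2→{P,T}

IESDS → P1:{A,C} P2:{P,T}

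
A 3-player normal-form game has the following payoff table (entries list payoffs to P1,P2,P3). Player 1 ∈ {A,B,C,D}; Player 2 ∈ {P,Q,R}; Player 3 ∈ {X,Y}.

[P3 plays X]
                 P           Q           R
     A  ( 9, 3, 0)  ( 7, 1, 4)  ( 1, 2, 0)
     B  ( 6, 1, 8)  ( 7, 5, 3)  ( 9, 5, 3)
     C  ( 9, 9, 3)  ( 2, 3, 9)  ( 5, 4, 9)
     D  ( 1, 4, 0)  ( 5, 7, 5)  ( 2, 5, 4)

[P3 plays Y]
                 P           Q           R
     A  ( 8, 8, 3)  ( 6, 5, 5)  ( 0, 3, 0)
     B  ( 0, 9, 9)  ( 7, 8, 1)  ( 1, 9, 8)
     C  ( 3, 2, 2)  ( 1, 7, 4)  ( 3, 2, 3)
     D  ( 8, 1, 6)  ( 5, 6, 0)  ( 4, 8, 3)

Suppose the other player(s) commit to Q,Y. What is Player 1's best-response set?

u_1(A vs Q,Y) = 6
u_1(B vs Q,Y) = 7
u_1(C vs Q,Y) = 1
u_1(D vs Q,Y) = 5
max payoff 7 at {B}

argmax u_1 = {B}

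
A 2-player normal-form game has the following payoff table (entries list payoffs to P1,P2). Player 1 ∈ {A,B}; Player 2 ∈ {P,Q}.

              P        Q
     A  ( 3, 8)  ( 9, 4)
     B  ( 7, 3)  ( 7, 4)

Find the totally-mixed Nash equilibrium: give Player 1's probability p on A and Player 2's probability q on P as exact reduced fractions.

P1 mixes 1/5 on A; P2 mixes 1/3 on P

P1 indiff ⇒ q·3+(1-q)·9 = q·7+(1-q)·7 ⇒ q(-4) = (1-q)(-2) ⇒ q = 1/3
P2 indiff ⇒ p·8+(1-p)·3 = p·4+(1-p)·4 ⇒ p(4) = (1-p)(1) ⇒ p = 1/5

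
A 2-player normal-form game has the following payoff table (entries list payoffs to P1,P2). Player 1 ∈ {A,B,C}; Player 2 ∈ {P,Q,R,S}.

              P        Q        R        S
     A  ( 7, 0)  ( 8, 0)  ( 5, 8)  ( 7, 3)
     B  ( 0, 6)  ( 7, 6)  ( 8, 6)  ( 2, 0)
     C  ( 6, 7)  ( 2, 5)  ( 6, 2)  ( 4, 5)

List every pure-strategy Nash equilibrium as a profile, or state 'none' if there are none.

Nash profiles: (B,R)

(A,P): not NE [P2→R gives 8>0]
(A,Q): not NE [P2→R gives 8>0]
(A,R): not NE [P1→B gives 8>5]
(A,S): not NE [P2→R gives 8>3]
(B,P): not NE [P1→A gives 7>0]
(B,Q): not NE [P1→A gives 8>7]
(B,R): NE
(B,S): not NE [P1→A gives 7>2; P2→R gives 6>0]
(C,P): not NE [P1→A gives 7>6]
(C,Q): not NE [P1→A gives 8>2; P2→P gives 7>5]
(C,R): not NE [P1→B gives 8>6; P2→P gives 7>2]
(C,S): not NE [P1→A gives 7>4; P2→P gives 7>5]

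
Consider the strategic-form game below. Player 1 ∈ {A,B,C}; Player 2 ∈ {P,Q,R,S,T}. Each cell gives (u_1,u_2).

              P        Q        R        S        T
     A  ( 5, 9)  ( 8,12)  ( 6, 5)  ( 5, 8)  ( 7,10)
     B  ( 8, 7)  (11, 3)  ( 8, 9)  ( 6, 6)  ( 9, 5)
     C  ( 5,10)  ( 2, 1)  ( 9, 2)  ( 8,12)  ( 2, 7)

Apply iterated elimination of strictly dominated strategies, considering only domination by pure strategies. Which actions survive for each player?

Survivors P1:{B,C} P2:{P,R,S}

P1 drop A (B beats it: P:8>5 Q:11>8 R:8>6 S:6>5 T:9>7)
P2 drop Q (P beats it: B:7>3 C:10>1)
P2 drop T (P beats it: B:7>5 C:10>7)
P1→{B,C} P2→{P,R,S}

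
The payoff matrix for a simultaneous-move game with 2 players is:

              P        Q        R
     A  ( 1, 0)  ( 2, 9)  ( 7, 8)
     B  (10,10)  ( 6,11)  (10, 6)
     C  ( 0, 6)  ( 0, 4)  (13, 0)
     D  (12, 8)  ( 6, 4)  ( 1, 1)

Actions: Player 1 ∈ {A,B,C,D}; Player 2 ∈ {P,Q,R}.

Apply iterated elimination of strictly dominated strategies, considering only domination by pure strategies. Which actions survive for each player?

P1 drop A (B beats it: P:10>1 Q:6>2 R:10>7)
P2 drop R (P beats it: B:10>6 C:6>0 D:8>1)
P1 drop C (B beats it: P:10>0 Q:6>0)
P1→{B,D} P2→{P,Q}

IESDS → P1:{B,D} P2:{P,Q}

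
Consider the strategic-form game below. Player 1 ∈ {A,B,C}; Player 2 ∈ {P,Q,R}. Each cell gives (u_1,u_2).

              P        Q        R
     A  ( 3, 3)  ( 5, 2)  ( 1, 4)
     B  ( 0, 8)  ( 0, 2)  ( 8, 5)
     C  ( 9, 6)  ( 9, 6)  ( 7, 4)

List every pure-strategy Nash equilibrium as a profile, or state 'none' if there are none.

PSNE = {(C,P), (C,Q)}

(A,P): not NE [P1→C gives 9>3; P2→R gives 4>3]
(A,Q): not NE [P1→C gives 9>5; P2→R gives 4>2]
(A,R): not NE [P1→B gives 8>1]
(B,P): not NE [P1→C gives 9>0]
(B,Q): not NE [P1→C gives 9>0; P2→P gives 8>2]
(B,R): not NE [P2→P gives 8>5]
(C,P): NE
(C,Q): NE
(C,R): not NE [P1→B gives 8>7; P2→Q gives 6>4]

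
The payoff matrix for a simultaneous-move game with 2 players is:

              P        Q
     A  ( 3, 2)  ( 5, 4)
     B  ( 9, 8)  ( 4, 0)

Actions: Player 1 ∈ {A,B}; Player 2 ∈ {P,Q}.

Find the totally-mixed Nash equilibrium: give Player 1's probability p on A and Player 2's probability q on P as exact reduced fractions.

P1 mixes 4/5 on A; P2 mixes 1/7 on P

P1 indiff ⇒ q·3+(1-q)·5 = q·9+(1-q)·4 ⇒ q(-6) = (1-q)(-1) ⇒ q = 1/7
P2 indiff ⇒ p·2+(1-p)·8 = p·4+(1-p)·0 ⇒ p(-2) = (1-p)(-8) ⇒ p = 4/5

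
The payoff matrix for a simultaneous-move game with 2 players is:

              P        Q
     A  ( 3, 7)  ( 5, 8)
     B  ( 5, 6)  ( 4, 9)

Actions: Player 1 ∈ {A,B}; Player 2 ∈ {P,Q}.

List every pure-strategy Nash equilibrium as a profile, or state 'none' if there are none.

Nash profiles: (A,Q)

(A,P): not NE [P1→B gives 5>3; P2→Q gives 8>7]
(A,Q): NE
(B,P): not NE [P2→Q gives 9>6]
(B,Q): not NE [P1→A gives 5>4]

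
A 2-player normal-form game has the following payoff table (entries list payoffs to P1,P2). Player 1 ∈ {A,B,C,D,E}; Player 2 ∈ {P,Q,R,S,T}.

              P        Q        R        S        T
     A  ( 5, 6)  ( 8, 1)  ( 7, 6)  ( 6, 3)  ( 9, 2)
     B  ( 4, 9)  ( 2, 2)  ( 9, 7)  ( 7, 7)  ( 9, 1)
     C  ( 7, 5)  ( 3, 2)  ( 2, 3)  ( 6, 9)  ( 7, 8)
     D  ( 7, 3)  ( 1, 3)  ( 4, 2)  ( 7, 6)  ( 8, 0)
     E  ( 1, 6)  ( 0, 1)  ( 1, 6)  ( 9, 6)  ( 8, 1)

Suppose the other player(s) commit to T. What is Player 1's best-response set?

argmax u_1 = {A,B}

u_1(A vs T) = 9
u_1(B vs T) = 9
u_1(C vs T) = 7
u_1(D vs T) = 8
u_1(E vs T) = 8
max payoff 9 at {A,B}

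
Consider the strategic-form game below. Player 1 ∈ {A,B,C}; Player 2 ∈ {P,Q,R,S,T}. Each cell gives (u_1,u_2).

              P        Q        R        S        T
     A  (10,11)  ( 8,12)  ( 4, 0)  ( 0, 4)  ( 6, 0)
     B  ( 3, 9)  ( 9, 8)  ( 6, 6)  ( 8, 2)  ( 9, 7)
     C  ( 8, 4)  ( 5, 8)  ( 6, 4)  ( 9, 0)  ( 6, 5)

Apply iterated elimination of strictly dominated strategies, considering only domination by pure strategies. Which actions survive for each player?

P2 drop R (Q beats it: A:12>0 B:8>6 C:8>4)
P2 drop S (P beats it: A:11>4 B:9>2 C:4>0)
P2 drop T (Q beats it: A:12>0 B:8>7 C:8>5)
P1 drop C (A beats it: P:10>8 Q:8>5)
P1→{A,B} P2→{P,Q}

Survivors P1:{A,B} P2:{P,Q}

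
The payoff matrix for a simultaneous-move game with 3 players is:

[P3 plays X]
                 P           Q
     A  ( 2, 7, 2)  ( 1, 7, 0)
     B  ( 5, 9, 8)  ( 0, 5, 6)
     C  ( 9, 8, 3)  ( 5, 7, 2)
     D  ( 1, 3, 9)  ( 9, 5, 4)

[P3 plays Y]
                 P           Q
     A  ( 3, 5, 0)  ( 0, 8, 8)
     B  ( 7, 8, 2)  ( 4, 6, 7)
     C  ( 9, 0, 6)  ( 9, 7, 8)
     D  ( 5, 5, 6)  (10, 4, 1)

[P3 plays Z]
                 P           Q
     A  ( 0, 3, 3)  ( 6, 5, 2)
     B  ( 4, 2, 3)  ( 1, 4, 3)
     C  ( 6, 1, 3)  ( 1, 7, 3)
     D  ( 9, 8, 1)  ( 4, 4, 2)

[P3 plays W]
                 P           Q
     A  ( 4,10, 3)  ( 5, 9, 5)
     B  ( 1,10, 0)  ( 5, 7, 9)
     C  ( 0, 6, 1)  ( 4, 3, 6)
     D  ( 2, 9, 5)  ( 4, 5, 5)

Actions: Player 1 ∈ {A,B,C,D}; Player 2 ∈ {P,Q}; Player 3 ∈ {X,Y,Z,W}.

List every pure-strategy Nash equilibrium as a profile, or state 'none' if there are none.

PSNE = {(A,P,W)}

(A,P,X): not NE [P1→C gives 9>2; P3→W gives 3>2]
(A,P,Y): not NE [P1→C gives 9>3; P2→Q gives 8>5; P3→W gives 3>0]
(A,P,Z): not NE [P1→D gives 9>0; P2→Q gives 5>3]
(A,P,W): NE
(A,Q,X): not NE [P1→D gives 9>1; P3→Y gives 8>0]
(A,Q,Y): not NE [P1→D gives 10>0]
(A,Q,Z): not NE [P3→Y gives 8>2]
(A,Q,W): not NE [P2→P gives 10>9; P3→Y gives 8>5]
(B,P,X): not NE [P1→C gives 9>5]
(B,P,Y): not NE [P1→C gives 9>7; P3→X gives 8>2]
(B,P,Z): not NE [P1→D gives 9>4; P2→Q gives 4>2; P3→X gives 8>3]
(B,P,W): not NE [P1→A gives 4>1; P3→X gives 8>0]
(B,Q,X): not NE [P1→D gives 9>0; P2→P gives 9>5; P3→W gives 9>6]
(B,Q,Y): not NE [P1→D gives 10>4; P2→P gives 8>6; P3→W gives 9>7]
(B,Q,Z): not NE [P1→A gives 6>1; P3→W gives 9>3]
(B,Q,W): not NE [P2→P gives 10>7]
(C,P,X): not NE [P3→Y gives 6>3]
(C,P,Y): not NE [P2→Q gives 7>0]
(C,P,Z): not NE [P1→D gives 9>6; P2→Q gives 7>1; P3→Y gives 6>3]
(C,P,W): not NE [P1→A gives 4>0; P3→Y gives 6>1]
(C,Q,X): not NE [P1→D gives 9>5; P2→P gives 8>7; P3→Y gives 8>2]
(C,Q,Y): not NE [P1→D gives 10>9]
(C,Q,Z): not NE [P1→A gives 6>1; P3→Y gives 8>3]
(C,Q,W): not NE [P1→B gives 5>4; P2→P gives 6>3; P3→Y gives 8>6]
(D,P,X): not NE [P1→C gives 9>1; P2→Q gives 5>3]
(D,P,Y): not NE [P1→C gives 9>5; P3→X gives 9>6]
(D,P,Z): not NE [P3→X gives 9>1]
(D,P,W): not NE [P1→A gives 4>2; P3→X gives 9>5]
(D,Q,X): not NE [P3→W gives 5>4]
(D,Q,Y): not NE [P2→P gives 5>4; P3→W gives 5>1]
(D,Q,Z): not NE [P1→A gives 6>4; P2→P gives 8>4; P3→W gives 5>2]
(D,Q,W): not NE [P1→B gives 5>4; P2→P gives 9>5]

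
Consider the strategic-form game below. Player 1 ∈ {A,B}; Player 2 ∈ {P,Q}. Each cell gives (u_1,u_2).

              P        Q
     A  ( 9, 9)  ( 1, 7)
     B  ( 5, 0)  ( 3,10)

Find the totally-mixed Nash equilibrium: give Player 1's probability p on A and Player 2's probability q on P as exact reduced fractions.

P1 mixes 5/6 on A; P2 mixes 1/3 on P

P1 indiff ⇒ q·9+(1-q)·1 = q·5+(1-q)·3 ⇒ q(4) = (1-q)(2) ⇒ q = 1/3
P2 indiff ⇒ p·9+(1-p)·0 = p·7+(1-p)·10 ⇒ p(2) = (1-p)(10) ⇒ p = 5/6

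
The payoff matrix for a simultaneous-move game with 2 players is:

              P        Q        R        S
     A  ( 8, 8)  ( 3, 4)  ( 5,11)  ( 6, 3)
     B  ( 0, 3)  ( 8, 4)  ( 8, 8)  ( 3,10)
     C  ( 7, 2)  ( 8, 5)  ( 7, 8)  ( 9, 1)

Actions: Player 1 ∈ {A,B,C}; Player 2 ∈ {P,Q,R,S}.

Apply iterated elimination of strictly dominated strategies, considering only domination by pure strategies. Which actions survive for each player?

P2 drop P (R beats it: A:11>8 B:8>3 C:8>2)
P1 drop A (C beats it: Q:8>3 R:7>5 S:9>6)
P2 drop Q (R beats it: B:8>4 C:8>5)
P1→{B,C} P2→{R,S}

Survivors P1:{B,C} P2:{R,S}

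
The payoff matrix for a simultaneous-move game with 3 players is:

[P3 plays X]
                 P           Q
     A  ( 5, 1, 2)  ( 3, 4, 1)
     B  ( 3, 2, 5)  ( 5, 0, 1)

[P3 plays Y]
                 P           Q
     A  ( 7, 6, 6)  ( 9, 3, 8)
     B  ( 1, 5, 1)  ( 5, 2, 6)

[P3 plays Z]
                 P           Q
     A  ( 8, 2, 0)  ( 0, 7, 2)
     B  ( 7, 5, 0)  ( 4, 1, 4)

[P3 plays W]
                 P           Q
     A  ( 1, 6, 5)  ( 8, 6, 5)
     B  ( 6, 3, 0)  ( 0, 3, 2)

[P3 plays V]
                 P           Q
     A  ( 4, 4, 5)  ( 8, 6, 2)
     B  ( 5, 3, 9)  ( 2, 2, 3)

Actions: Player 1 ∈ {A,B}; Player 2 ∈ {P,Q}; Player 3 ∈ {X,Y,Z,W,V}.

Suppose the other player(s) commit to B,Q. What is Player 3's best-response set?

u_3(X vs B,Q) = 1
u_3(Y vs B,Q) = 6
u_3(Z vs B,Q) = 4
u_3(W vs B,Q) = 2
u_3(V vs B,Q) = 3
max payoff 6 at {Y}

BR_3 = {Y}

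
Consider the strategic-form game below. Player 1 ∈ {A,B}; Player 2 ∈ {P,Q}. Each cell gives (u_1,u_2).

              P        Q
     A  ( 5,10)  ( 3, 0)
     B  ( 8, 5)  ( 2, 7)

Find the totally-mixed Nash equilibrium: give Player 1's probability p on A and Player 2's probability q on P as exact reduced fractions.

P1 mixes 1/6 on A; P2 mixes 1/4 on P

P1 indiff ⇒ q·5+(1-q)·3 = q·8+(1-q)·2 ⇒ q(-3) = (1-q)(-1) ⇒ q = 1/4
P2 indiff ⇒ p·10+(1-p)·5 = p·0+(1-p)·7 ⇒ p(10) = (1-p)(2) ⇒ p = 1/6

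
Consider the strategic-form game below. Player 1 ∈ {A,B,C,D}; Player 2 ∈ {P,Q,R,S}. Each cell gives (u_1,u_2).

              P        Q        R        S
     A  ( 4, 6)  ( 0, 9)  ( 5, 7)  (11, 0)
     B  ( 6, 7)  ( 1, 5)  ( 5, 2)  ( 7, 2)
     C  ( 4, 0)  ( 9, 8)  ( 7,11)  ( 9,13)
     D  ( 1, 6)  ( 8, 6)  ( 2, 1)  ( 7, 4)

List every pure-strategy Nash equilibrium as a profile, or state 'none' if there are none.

(A,P): not NE [P1→B gives 6>4; P2→Q gives 9>6]
(A,Q): not NE [P1→C gives 9>0]
(A,R): not NE [P1→C gives 7>5; P2→Q gives 9>7]
(A,S): not NE [P2→Q gives 9>0]
(B,P): NE
(B,Q): not NE [P1→C gives 9>1; P2→P gives 7>5]
(B,R): not NE [P1→C gives 7>5; P2→P gives 7>2]
(B,S): not NE [P1→A gives 11>7; P2→P gives 7>2]
(C,P): not NE [P1→B gives 6>4; P2→S gives 13>0]
(C,Q): not NE [P2→S gives 13>8]
(C,R): not NE [P2→S gives 13>11]
(C,S): not NE [P1→A gives 11>9]
(D,P): not NE [P1→B gives 6>1]
(D,Q): not NE [P1→C gives 9>8]
(D,R): not NE [P1→C gives 7>2; P2→Q gives 6>1]
(D,S): not NE [P1→A gives 11>7; P2→Q gives 6>4]

Nash profiles: (B,P)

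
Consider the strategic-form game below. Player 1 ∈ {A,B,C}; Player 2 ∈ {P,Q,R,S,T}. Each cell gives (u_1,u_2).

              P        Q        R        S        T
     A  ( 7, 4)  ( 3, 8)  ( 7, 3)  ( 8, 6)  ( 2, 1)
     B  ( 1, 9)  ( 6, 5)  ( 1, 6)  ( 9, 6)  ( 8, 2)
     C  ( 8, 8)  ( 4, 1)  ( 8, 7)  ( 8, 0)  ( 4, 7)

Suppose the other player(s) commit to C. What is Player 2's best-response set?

u_2(P vs C) = 8
u_2(Q vs C) = 1
u_2(R vs C) = 7
u_2(S vs C) = 0
u_2(T vs C) = 7
max payoff 8 at {P}

BR_2 = {P}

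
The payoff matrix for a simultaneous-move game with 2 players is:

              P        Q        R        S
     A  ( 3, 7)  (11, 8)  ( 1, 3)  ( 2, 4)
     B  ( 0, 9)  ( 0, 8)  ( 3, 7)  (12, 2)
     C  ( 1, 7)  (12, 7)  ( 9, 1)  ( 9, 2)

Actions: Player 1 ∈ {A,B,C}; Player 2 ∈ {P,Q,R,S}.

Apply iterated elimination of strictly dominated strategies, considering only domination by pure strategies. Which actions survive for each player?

P2 drop R (P beats it: A:7>3 B:9>7 C:7>1)
P2 drop S (P beats it: A:7>4 B:9>2 C:7>2)
P1 drop B (A beats it: P:3>0 Q:11>0)
P1→{A,C} P2→{P,Q}

Remaining: P1:{A,C} P2:{P,Q}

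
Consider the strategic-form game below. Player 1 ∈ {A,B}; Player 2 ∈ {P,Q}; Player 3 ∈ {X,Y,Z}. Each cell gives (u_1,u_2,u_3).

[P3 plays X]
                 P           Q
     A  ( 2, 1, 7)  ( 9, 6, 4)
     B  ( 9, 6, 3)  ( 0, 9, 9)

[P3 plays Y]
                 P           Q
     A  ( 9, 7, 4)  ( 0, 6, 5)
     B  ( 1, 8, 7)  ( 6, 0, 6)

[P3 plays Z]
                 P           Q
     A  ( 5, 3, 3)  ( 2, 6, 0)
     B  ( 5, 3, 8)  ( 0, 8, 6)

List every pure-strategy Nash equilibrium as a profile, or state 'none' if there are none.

No pure NE.

(A,P,X): not NE [P1→B gives 9>2; P2→Q gives 6>1]
(A,P,Y): not NE [P3→X gives 7>4]
(A,P,Z): not NE [P2→Q gives 6>3; P3→X gives 7>3]
(A,Q,X): not NE [P3→Y gives 5>4]
(A,Q,Y): not NE [P1→B gives 6>0; P2→P gives 7>6]
(A,Q,Z): not NE [P3→Y gives 5>0]
(B,P,X): not NE [P2→Q gives 9>6; P3→Z gives 8>3]
(B,P,Y): not NE [P1→A gives 9>1; P3→Z gives 8>7]
(B,P,Z): not NE [P2→Q gives 8>3]
(B,Q,X): not NE [P1→A gives 9>0]
(B,Q,Y): not NE [P2→P gives 8>0; P3→X gives 9>6]
(B,Q,Z): not NE [P1→A gives 2>0; P3→X gives 9>6]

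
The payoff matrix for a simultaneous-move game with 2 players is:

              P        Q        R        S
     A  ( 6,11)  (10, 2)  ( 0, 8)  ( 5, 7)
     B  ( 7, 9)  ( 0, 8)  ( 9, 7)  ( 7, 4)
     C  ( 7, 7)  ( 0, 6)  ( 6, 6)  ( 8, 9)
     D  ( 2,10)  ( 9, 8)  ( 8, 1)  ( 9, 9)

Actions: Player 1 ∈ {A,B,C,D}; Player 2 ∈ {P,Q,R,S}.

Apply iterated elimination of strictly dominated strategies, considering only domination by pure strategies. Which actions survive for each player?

P2 drop Q (P beats it: A:11>2 B:9>8 C:7>6 D:10>8)
P1 drop A (B beats it: P:7>6 R:9>0 S:7>5)
P2 drop R (P beats it: B:9>7 C:7>6 D:10>1)
P1→{B,C,D} P2→{P,S}

IESDS → P1:{B,C,D} P2:{P,S}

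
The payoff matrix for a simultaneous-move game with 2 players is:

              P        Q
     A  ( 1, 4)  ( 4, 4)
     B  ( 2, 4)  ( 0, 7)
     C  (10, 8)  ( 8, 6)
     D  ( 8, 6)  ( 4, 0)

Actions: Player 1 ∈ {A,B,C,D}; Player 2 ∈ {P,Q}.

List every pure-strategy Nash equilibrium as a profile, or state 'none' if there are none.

(A,P): not NE [P1→C gives 10>1]
(A,Q): not NE [P1→C gives 8>4]
(B,P): not NE [P1→C gives 10>2; P2→Q gives 7>4]
(B,Q): not NE [P1→C gives 8>0]
(C,P): NE
(C,Q): not NE [P2→P gives 8>6]
(D,P): not NE [P1→C gives 10>8]
(D,Q): not NE [P1→C gives 8>4; P2→P gives 6>0]

PSNE = {(C,P)}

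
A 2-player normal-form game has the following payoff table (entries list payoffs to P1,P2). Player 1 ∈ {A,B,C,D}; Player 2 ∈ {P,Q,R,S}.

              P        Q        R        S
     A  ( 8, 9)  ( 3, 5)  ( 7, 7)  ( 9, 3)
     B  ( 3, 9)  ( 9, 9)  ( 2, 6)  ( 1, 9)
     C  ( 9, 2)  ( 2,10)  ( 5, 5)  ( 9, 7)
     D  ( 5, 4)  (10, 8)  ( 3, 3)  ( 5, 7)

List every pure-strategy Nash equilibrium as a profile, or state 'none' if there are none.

(A,P): not NE [P1→C gives 9>8]
(A,Q): not NE [P1→D gives 10>3; P2→P gives 9>5]
(A,R): not NE [P2→P gives 9>7]
(A,S): not NE [P2→P gives 9>3]
(B,P): not NE [P1→C gives 9>3]
(B,Q): not NE [P1→D gives 10>9]
(B,R): not NE [P1→A gives 7>2; P2→S gives 9>6]
(B,S): not NE [P1→C gives 9>1]
(C,P): not NE [P2→Q gives 10>2]
(C,Q): not NE [P1→D gives 10>2]
(C,R): not NE [P1→A gives 7>5; P2→Q gives 10>5]
(C,S): not NE [P2→Q gives 10>7]
(D,P): not NE [P1→C gives 9>5; P2→Q gives 8>4]
(D,Q): NE
(D,R): not NE [P1→A gives 7>3; P2→Q gives 8>3]
(D,S): not NE [P1→C gives 9>5; P2→Q gives 8>7]

NE set: (D,Q)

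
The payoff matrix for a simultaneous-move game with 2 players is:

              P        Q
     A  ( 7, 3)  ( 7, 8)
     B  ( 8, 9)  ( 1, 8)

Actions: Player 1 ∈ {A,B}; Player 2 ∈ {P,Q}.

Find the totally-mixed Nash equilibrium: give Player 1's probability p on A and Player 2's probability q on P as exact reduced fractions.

p=1/6, q=6/7

P1 indiff ⇒ q·7+(1-q)·7 = q·8+(1-q)·1 ⇒ q(-1) = (1-q)(-6) ⇒ q = 6/7
P2 indiff ⇒ p·3+(1-p)·9 = p·8+(1-p)·8 ⇒ p(-5) = (1-p)(-1) ⇒ p = 1/6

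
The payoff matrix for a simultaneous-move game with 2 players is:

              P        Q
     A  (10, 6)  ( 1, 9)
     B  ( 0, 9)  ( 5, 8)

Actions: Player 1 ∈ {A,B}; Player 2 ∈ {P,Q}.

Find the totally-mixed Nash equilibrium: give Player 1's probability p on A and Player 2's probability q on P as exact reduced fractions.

P1 indiff ⇒ q·10+(1-q)·1 = q·0+(1-q)·5 ⇒ q(10) = (1-q)(4) ⇒ q = 2/7
P2 indiff ⇒ p·6+(1-p)·9 = p·9+(1-p)·8 ⇒ p(-3) = (1-p)(-1) ⇒ p = 1/4

P1 mixes 1/4 on A; P2 mixes 2/7 on P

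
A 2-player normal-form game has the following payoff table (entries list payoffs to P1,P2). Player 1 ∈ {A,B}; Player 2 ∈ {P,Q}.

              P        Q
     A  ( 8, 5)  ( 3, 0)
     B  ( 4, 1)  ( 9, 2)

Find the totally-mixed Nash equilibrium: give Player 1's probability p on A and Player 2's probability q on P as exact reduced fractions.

P1 mixes 1/6 on A; P2 mixes 3/5 on P

P1 indiff ⇒ q·8+(1-q)·3 = q·4+(1-q)·9 ⇒ q(4) = (1-q)(6) ⇒ q = 3/5
P2 indiff ⇒ p·5+(1-p)·1 = p·0+(1-p)·2 ⇒ p(5) = (1-p)(1) ⇒ p = 1/6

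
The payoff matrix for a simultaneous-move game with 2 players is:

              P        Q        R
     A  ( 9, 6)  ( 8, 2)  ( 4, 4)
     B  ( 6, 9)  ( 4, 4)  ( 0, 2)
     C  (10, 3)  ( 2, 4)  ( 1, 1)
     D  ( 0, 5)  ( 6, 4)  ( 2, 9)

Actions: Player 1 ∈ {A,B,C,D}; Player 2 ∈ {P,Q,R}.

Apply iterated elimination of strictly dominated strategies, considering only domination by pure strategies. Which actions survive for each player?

Survivors P1:{A,C} P2:{P,Q}

P1 drop B (A beats it: P:9>6 Q:8>4 R:4>0)
P1 drop D (A beats it: P:9>0 Q:8>6 R:4>2)
P2 drop R (P beats it: A:6>4 C:3>1)
P1→{A,C} P2→{P,Q}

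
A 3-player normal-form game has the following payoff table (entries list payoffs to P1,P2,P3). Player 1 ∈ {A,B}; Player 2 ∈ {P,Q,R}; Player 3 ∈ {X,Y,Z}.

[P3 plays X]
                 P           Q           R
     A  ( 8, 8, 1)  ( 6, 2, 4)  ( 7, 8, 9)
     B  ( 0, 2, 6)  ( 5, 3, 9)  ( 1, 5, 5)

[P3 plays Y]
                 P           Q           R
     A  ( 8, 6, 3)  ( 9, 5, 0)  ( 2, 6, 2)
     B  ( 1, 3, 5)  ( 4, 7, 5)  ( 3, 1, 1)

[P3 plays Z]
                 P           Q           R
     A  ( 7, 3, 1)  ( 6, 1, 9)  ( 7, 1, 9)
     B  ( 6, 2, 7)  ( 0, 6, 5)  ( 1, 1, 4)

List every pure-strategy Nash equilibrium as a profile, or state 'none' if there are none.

(A,P,X): not NE [P3→Y gives 3>1]
(A,P,Y): NE
(A,P,Z): not NE [P3→Y gives 3>1]
(A,Q,X): not NE [P2→R gives 8>2; P3→Z gives 9>4]
(A,Q,Y): not NE [P2→R gives 6>5; P3→Z gives 9>0]
(A,Q,Z): not NE [P2→P gives 3>1]
(A,R,X): NE
(A,R,Y): not NE [P1→B gives 3>2; P3→Z gives 9>2]
(A,R,Z): not NE [P2→P gives 3>1]
(B,P,X): not NE [P1→A gives 8>0; P2→R gives 5>2; P3→Z gives 7>6]
(B,P,Y): not NE [P1→A gives 8>1; P2→Q gives 7>3; P3→Z gives 7>5]
(B,P,Z): not NE [P1→A gives 7>6; P2→Q gives 6>2]
(B,Q,X): not NE [P1→A gives 6>5; P2→R gives 5>3]
(B,Q,Y): not NE [P1→A gives 9>4; P3→X gives 9>5]
(B,Q,Z): not NE [P1→A gives 6>0; P3→X gives 9>5]
(B,R,X): not NE [P1→A gives 7>1]
(B,R,Y): not NE [P2→Q gives 7>1; P3→X gives 5>1]
(B,R,Z): not NE [P1→A gives 7>1; P2→Q gives 6>1; P3→X gives 5>4]

PSNE = {(A,P,Y), (A,R,X)}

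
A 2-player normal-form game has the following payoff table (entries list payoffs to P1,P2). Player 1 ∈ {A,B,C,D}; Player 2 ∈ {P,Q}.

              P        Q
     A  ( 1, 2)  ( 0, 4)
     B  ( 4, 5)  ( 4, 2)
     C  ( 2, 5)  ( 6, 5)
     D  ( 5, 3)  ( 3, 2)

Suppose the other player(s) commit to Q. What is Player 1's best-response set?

argmax u_1 = {C}

u_1(A vs Q) = 0
u_1(B vs Q) = 4
u_1(C vs Q) = 6
u_1(D vs Q) = 3
max payoff 6 at {C}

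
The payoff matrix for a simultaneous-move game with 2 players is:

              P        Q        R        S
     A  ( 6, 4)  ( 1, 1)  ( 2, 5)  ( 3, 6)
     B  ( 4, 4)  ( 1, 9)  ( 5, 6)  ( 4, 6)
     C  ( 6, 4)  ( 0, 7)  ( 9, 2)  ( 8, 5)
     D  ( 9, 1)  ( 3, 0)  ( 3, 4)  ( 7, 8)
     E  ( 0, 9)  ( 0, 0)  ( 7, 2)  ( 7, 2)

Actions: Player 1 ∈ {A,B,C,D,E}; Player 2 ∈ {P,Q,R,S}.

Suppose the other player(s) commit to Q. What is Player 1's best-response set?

P1 best: {D}

u_1(A vs Q) = 1
u_1(B vs Q) = 1
u_1(C vs Q) = 0
u_1(D vs Q) = 3
u_1(E vs Q) = 0
max payoff 3 at {D}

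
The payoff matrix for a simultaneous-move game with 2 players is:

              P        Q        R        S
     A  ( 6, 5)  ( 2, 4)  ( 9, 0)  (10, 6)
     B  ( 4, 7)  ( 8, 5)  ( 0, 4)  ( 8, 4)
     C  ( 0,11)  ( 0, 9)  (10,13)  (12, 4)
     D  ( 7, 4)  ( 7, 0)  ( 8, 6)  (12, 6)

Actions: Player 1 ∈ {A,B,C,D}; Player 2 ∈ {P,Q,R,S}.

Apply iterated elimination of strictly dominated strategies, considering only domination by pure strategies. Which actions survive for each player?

Remaining: P1:{A,C,D} P2:{P,R,S}

P2 drop Q (P beats it: A:5>4 B:7>5 C:11>9 D:4>0)
P1 drop B (A beats it: P:6>4 R:9>0 S:10>8)
P1→{A,C,D} P2→{P,R,S}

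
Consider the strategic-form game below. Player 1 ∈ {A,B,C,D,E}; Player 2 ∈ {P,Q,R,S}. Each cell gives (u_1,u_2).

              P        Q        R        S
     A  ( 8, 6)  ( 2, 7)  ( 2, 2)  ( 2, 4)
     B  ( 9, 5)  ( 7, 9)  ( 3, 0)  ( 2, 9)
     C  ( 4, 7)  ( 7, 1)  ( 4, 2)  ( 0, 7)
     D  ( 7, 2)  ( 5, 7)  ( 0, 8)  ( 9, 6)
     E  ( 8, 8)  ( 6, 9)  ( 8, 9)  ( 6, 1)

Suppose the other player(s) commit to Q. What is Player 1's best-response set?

u_1(A vs Q) = 2
u_1(B vs Q) = 7
u_1(C vs Q) = 7
u_1(D vs Q) = 5
u_1(E vs Q) = 6
max payoff 7 at {B,C}

argmax u_1 = {B,C}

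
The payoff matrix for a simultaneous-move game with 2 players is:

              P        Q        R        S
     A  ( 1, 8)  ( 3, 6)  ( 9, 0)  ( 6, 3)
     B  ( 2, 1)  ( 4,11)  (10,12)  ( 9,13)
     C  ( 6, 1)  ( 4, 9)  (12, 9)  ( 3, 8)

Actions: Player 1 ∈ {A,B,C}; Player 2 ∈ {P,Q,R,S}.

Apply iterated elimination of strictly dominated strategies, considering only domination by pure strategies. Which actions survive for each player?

P1 drop A (B beats it: P:2>1 Q:4>3 R:10>9 S:9>6)
P2 drop P (Q beats it: B:11>1 C:9>1)
P1→{B,C} P2→{Q,R,S}

IESDS → P1:{B,C} P2:{Q,R,S}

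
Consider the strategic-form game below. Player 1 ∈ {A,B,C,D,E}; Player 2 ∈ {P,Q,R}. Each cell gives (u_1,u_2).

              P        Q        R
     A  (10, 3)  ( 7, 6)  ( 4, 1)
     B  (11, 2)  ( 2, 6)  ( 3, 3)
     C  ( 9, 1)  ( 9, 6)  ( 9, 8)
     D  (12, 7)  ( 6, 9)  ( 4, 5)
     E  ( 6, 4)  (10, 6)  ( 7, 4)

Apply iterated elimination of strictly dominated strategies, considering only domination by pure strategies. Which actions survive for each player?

P1 drop B (D beats it: P:12>11 Q:6>2 R:4>3)
P2 drop P (Q beats it: A:6>3 C:6>1 D:9>7 E:6>4)
P1 drop A (C beats it: Q:9>7 R:9>4)
P1 drop D (C beats it: Q:9>6 R:9>4)
P1→{C,E} P2→{Q,R}

Survivors P1:{C,E} P2:{Q,R}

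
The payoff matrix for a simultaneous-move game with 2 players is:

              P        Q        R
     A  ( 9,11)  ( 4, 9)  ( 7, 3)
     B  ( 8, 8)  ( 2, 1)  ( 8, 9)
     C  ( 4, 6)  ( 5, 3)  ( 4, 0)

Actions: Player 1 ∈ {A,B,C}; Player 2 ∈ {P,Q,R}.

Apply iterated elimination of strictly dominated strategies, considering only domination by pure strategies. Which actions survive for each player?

Remaining: P1:{A,B} P2:{P,R}

P2 drop Q (P beats it: A:11>9 B:8>1 C:6>3)
P1 drop C (A beats it: P:9>4 R:7>4)
P1→{A,B} P2→{P,R}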